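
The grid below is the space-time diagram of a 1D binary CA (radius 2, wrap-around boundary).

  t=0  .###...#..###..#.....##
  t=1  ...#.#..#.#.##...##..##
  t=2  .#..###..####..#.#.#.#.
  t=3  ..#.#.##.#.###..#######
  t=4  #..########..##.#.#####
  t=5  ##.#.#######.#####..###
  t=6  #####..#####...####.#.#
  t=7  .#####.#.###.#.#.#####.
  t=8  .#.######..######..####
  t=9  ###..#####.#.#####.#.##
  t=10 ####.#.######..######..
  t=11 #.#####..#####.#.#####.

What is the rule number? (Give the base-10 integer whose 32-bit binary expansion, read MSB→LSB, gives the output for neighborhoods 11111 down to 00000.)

  #####|#  b31=1 t=3,i=18
  ####.|#  b30=1 t=2,i=11
  ###.#|#  b29=1 t=5,i=1
  ###..|#  b28=1 t=0,i=3
  ##.##|.  b27=0 t=0,i=0
  ##.#.|#  b26=1 t=3,i=8
  ##..#|#  b25=1 t=0,i=13
  ##...|.  b24=0 t=0,i=4
  #.###|.  b23=0 t=0,i=1
  #.##.|#  b22=1 t=1,i=12
  #.#.#|#  b21=1 t=1,i=10
  #.#..|#  b20=1 t=1,i=5
  #..##|.  b19=0 t=0,i=9
  #..#.|.  b18=0 t=0,i=14
  #...#|#  b17=1 t=0,i=5
  #....|#  b16=1 t=0,i=17
  .####|.  b15=0 t=2,i=10
  .###.|.  b14=0 t=0,i=2
  .##.#|#  b13=1 t=0,i=22
  .##..|.  b12=0 t=1,i=13
  .#.##|#  b11=1 t=1,i=11
  .#.#.|#  b10=1 t=1,i=4
  .#..#|#  b9=1 t=0,i=8
  .#...|.  b8=0 t=0,i=16
  ..###|#  b7=1 t=0,i=10
  ..##.|#  b6=1 t=0,i=21
  ..#.#|.  b5=0 t=1,i=3
  ..#..|.  b4=0 t=0,i=7
  ...##|.  b3=0 t=0,i=20
  ...#.|.  b2=0 t=0,i=6
  ....#|.  b1=0 t=0,i=19
  .....|#  b0=1 t=0,i=18
  bits 11110110011100110010111011000001 = 4134743745

4134743745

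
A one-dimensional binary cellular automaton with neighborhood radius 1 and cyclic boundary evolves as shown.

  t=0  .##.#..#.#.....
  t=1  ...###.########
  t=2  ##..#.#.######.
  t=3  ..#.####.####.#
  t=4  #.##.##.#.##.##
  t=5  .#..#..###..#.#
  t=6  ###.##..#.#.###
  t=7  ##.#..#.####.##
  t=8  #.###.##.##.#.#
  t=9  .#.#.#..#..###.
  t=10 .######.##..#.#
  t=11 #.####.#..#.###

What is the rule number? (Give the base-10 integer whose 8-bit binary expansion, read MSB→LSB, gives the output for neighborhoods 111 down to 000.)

  nb ###: next=#  (t=1,i=4, bit7=1)
  nb ##.: next=.  (t=0,i=2, bit6=0)
  nb #.#: next=#  (t=0,i=3, bit5=1)
  nb #..: next=#  (t=0,i=5, bit4=1)
  nb .##: next=.  (t=0,i=1, bit3=0)
  nb .#.: next=#  (t=0,i=4, bit2=1)
  nb ..#: next=.  (t=0,i=0, bit1=0)
  nb ...: next=#  (t=0,i=11, bit0=1)
  bits 10110101 = 181

181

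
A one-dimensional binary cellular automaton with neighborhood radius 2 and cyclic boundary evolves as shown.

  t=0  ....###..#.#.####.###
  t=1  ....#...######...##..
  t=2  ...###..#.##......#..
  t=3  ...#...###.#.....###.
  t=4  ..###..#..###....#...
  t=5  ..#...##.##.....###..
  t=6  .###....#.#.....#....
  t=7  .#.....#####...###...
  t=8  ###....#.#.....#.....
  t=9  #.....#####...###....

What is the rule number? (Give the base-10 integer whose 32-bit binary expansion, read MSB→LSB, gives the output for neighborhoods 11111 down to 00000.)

2361138612

  ##### -> #   bit 31 = 1  t=1,i=10
  ####. -> .   bit 30 = 0  t=0,i=15
  ###.# -> .   bit 29 = 0  t=0,i=16
  ###.. -> .   bit 28 = 0  t=0,i=6
  ##.## -> #   bit 27 = 1  t=0,i=17
  ##.#. -> #   bit 26 = 1  t=3,i=10
  ##..# -> .   bit 25 = 0  t=0,i=7
  ##... -> .   bit 24 = 0  t=0,i=0
  #.### -> #   bit 23 = 1  t=0,i=13
  #.##. -> .   bit 22 = 0  t=2,i=10
  #.#.# -> #   bit 21 = 1  t=0,i=11
  #.#.. -> #   bit 20 = 1  t=3,i=11
  #..## -> #   bit 19 = 1  t=4,i=9
  #..#. -> #   bit 18 = 1  t=0,i=8
  #...# -> .   bit 17 = 0  t=1,i=6
  #.... -> .   bit 16 = 0  t=0,i=1
  .#### -> .   bit 15 = 0  t=0,i=14
  .###. -> .   bit 14 = 0  t=0,i=5
  .##.# -> .   bit 13 = 0  t=5,i=7
  .##.. -> #   bit 12 = 1  t=1,i=18
  .#.## -> #   bit 11 = 1  t=0,i=12
  .#.#. -> #   bit 10 = 1  t=0,i=10
  .#..# -> .   bit 9 = 0  t=4,i=8
  .#... -> #   bit 8 = 1  t=1,i=5
  ..### -> #   bit 7 = 1  t=0,i=4
  ..##. -> .   bit 6 = 0  t=1,i=17
  ..#.# -> #   bit 5 = 1  t=0,i=9
  ..#.. -> #   bit 4 = 1  t=1,i=4
  ...## -> .   bit 3 = 0  t=0,i=3
  ...#. -> #   bit 2 = 1  t=1,i=3
  ....# -> .   bit 1 = 0  t=0,i=2
  ..... -> .   bit 0 = 0  t=1,i=0
  bits 10001100101111000001110110110100 = 2361138612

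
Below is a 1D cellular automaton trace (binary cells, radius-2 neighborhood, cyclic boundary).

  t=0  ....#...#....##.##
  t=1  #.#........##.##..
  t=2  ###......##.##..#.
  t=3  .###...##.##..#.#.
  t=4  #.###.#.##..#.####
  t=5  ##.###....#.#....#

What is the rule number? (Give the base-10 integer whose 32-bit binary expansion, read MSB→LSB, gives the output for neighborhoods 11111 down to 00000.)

  ##### -> .   bit 31 = 0  t=4,i=16
  ####. -> #   bit 30 = 1  t=4,i=17
  ###.# -> #   bit 29 = 1  t=4,i=0
  ###.. -> #   bit 28 = 1  t=2,i=2
  ##.## -> #   bit 27 = 1  t=0,i=15
  ##.#. -> #   bit 26 = 1  t=4,i=5
  ##..# -> #   bit 25 = 1  t=1,i=16
  ##... -> #   bit 24 = 1  t=0,i=0
  #.### -> .   bit 23 = 0  t=2,i=0
  #.##. -> .   bit 22 = 0  t=0,i=16
  #.#.# -> .   bit 21 = 0  t=4,i=6
  #.#.. -> #   bit 20 = 1  t=1,i=2
  #..## -> #   bit 19 = 1  t=3,i=0
  #..#. -> .   bit 18 = 0  t=1,i=17
  #...# -> .   bit 17 = 0  t=0,i=6
  #.... -> .   bit 16 = 0  t=0,i=1
  .#### -> .   bit 15 = 0  t=4,i=15
  .###. -> #   bit 14 = 1  t=2,i=1
  .##.# -> #   bit 13 = 1  t=0,i=14
  .##.. -> .   bit 12 = 0  t=0,i=17
  .#.## -> .   bit 11 = 0  t=2,i=17
  .#.#. -> #   bit 10 = 1  t=1,i=1
  .#..# -> #   bit 9 = 1  t=3,i=17
  .#... -> .   bit 8 = 0  t=0,i=5
  ..### -> .   bit 7 = 0  t=3,i=1
  ..##. -> .   bit 6 = 0  t=0,i=13
  ..#.# -> #   bit 5 = 1  t=1,i=0
  ..#.. -> .   bit 4 = 0  t=0,i=4
  ...## -> #   bit 3 = 1  t=0,i=12
  ...#. -> .   bit 2 = 0  t=0,i=3
  ....# -> #   bit 1 = 1  t=0,i=2
  ..... -> .   bit 0 = 0  t=1,i=5
  bits 01111111000110000110011000101010 = 2132305450

2132305450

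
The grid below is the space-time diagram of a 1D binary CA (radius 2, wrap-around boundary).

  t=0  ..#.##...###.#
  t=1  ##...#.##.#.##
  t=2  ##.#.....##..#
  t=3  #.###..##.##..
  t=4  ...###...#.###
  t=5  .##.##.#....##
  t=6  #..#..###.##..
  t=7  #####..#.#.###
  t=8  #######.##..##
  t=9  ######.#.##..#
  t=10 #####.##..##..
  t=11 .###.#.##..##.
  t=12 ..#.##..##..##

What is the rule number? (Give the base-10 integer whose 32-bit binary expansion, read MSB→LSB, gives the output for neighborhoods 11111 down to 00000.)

3728135962

  #####|#  b31=1 t=7,i=0
  ####.|#  b30=1 t=1,i=0
  ###.#|.  b29=0 t=0,i=11
  ###..|#  b28=1 t=1,i=1
  ##.##|#  b27=1 t=3,i=9
  ##.#.|#  b26=1 t=0,i=12
  ##..#|#  b25=1 t=2,i=11
  ##...|.  b24=0 t=0,i=6
  #.###|.  b23=0 t=1,i=12
  #.##.|.  b22=0 t=0,i=4
  #.#.#|#  b21=1 t=1,i=10
  #.#..|#  b20=1 t=0,i=13
  #..##|.  b19=0 t=2,i=12
  #..#.|#  b18=1 t=0,i=1
  #...#|#  b17=1 t=0,i=7
  #....|.  b16=0 t=2,i=5
  .####|#  b15=1 t=1,i=13
  .###.|#  b14=1 t=0,i=10
  .##.#|.  b13=0 t=1,i=8
  .##..|#  b12=1 t=0,i=5
  .#.##|.  b11=0 t=0,i=3
  .#.#.|#  b10=1 t=7,i=8
  .#..#|#  b9=1 t=0,i=0
  .#...|#  b8=1 t=2,i=4
  ..###|.  b7=0 t=0,i=9
  ..##.|.  b6=0 t=2,i=9
  ..#.#|.  b5=0 t=0,i=2
  ..#..|#  b4=1 t=6,i=0
  ...##|#  b3=1 t=0,i=8
  ...#.|.  b2=0 t=1,i=4
  ....#|#  b1=1 t=2,i=7
  .....|.  b0=0 t=2,i=6
  bits 11011110001101101101011100011010 = 3728135962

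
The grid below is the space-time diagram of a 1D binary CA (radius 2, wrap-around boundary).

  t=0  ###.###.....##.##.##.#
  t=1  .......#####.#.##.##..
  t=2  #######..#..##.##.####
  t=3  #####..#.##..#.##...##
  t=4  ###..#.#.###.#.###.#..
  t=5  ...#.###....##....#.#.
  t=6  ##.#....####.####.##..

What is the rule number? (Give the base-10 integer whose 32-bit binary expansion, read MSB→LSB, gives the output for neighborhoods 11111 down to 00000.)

2271295035

  [31] ##### => #  t=1,i=9
  [30] ####. => .  t=0,i=1
  [29] ###.# => .  t=0,i=2
  [28] ###.. => .  t=0,i=6
  [27] ##.## => .  t=0,i=3
  [26] ##.#. => #  t=1,i=12
  [25] ##..# => #  t=2,i=7
  [24] ##... => #  t=0,i=7
  [23] #.### => .  t=0,i=4
  [22] #.##. => #  t=0,i=15
  [21] #.#.# => #  t=1,i=13
  [20] #.#.. => .  t=4,i=19
  [19] #..## => .  t=2,i=11
  [18] #..#. => .  t=2,i=8
  [17] #...# => .  t=3,i=18
  [16] #.... => #  t=0,i=8
  [15] .#### => .  t=0,i=0
  [14] .###. => .  t=0,i=5
  [13] .##.# => #  t=0,i=13
  [12] .##.. => #  t=1,i=19
  [11] .#.## => .  t=1,i=14
  [10] .#.#. => #  t=4,i=6
  [9] .#..# => #  t=2,i=10
  [8] .#... => .  t=5,i=21
  [7] ..### => .  t=1,i=7
  [6] ..##. => .  t=0,i=12
  [5] ..#.# => #  t=3,i=7
  [4] ..#.. => #  t=2,i=9
  [3] ...## => #  t=0,i=11
  [2] ...#. => .  t=5,i=2
  [1] ....# => #  t=0,i=10
  [0] ..... => #  t=0,i=9
  bits 10000111011000010011011000111011 = 2271295035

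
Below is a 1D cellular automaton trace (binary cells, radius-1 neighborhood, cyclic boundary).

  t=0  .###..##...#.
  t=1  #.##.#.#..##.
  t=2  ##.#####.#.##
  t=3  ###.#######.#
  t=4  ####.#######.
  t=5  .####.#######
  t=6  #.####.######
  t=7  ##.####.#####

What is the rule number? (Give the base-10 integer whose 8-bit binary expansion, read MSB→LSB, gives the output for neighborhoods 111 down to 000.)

  nb ###: next=#  (t=0,i=2, bit7=1)
  nb ##.: next=#  (t=0,i=3, bit6=1)
  nb #.#: next=#  (t=1,i=1, bit5=1)
  nb #..: next=.  (t=0,i=4, bit4=0)
  nb .##: next=.  (t=0,i=1, bit3=0)
  nb .#.: next=#  (t=0,i=11, bit2=1)
  nb ..#: next=#  (t=0,i=0, bit1=1)
  nb ...: next=.  (t=0,i=9, bit0=0)
  bits 11100110 = 230

230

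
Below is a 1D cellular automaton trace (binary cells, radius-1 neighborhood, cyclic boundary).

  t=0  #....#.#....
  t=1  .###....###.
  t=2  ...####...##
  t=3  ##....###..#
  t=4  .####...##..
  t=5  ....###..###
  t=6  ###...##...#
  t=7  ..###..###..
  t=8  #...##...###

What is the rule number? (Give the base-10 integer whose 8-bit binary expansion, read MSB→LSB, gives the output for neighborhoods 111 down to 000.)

81

  ### -> .   bit 7 = 0  t=1,i=2
  ##. -> #   bit 6 = 1  t=1,i=3
  #.# -> .   bit 5 = 0  t=0,i=6
  #.. -> #   bit 4 = 1  t=0,i=1
  .## -> .   bit 3 = 0  t=1,i=1
  .#. -> .   bit 2 = 0  t=0,i=0
  ..# -> .   bit 1 = 0  t=0,i=4
  ... -> #   bit 0 = 1  t=0,i=2
  bits 01010001 = 81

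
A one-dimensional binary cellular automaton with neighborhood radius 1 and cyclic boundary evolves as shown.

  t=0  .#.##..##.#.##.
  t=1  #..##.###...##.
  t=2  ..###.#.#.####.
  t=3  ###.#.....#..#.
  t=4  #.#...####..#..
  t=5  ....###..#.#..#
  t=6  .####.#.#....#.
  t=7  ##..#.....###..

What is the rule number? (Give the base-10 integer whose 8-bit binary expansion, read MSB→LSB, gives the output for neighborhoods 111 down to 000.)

75

  nb ###: next=.  (t=1,i=7, bit7=0)
  nb ##.: next=#  (t=0,i=4, bit6=1)
  nb #.#: next=.  (t=0,i=2, bit5=0)
  nb #..: next=.  (t=0,i=5, bit4=0)
  nb .##: next=#  (t=0,i=3, bit3=1)
  nb .#.: next=.  (t=0,i=1, bit2=0)
  nb ..#: next=#  (t=0,i=0, bit1=1)
  nb ...: next=#  (t=1,i=10, bit0=1)
  bits 01001011 = 75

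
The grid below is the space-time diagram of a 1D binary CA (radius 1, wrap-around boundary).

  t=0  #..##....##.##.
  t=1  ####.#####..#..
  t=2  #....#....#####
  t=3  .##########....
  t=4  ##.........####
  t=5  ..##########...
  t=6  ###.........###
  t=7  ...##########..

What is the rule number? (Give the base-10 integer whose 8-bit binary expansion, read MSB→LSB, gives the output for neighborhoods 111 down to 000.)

  [7] ### => .  t=1,i=1
  [6] ##. => .  t=0,i=4
  [5] #.# => .  t=0,i=11
  [4] #.. => #  t=0,i=1
  [3] .## => #  t=0,i=3
  [2] .#. => #  t=0,i=0
  [1] ..# => #  t=0,i=2
  [0] ... => #  t=0,i=6
  bits 00011111 = 31

31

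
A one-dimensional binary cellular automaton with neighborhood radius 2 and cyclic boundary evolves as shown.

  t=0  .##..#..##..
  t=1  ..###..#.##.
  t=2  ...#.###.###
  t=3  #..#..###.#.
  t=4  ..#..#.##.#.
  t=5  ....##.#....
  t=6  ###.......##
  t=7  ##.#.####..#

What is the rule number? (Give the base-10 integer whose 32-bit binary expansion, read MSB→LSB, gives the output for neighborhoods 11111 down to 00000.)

3949776931

  nb #####: next=#  (t=6,i=0, bit31=1)
  nb ####.: next=#  (t=6,i=1, bit30=1)
  nb ###.#: next=#  (t=2,i=7, bit29=1)
  nb ###..: next=.  (t=1,i=4, bit28=0)
  nb ##.##: next=#  (t=2,i=8, bit27=1)
  nb ##.#.: next=.  (t=3,i=9, bit26=0)
  nb ##..#: next=#  (t=0,i=3, bit25=1)
  nb ##...: next=#  (t=0,i=10, bit24=1)
  nb #.###: next=.  (t=2,i=5, bit23=0)
  nb #.##.: next=#  (t=1,i=9, bit22=1)
  nb #.#.#: next=#  (t=3,i=10, bit21=1)
  nb #.#..: next=.  (t=3,i=0, bit20=0)
  nb #..##: next=#  (t=0,i=7, bit19=1)
  nb #..#.: next=#  (t=0,i=4, bit18=1)
  nb #...#: next=.  (t=0,i=11, bit17=0)
  nb #....: next=.  (t=5,i=9, bit16=0)
  nb .####: next=#  (t=6,i=11, bit15=1)
  nb .###.: next=#  (t=1,i=3, bit14=1)
  nb .##.#: next=.  (t=4,i=8, bit13=0)
  nb .##..: next=#  (t=0,i=2, bit12=1)
  nb .#.##: next=.  (t=1,i=8, bit11=0)
  nb .#.#.: next=.  (t=3,i=11, bit10=0)
  nb .#..#: next=.  (t=0,i=6, bit9=0)
  nb .#...: next=.  (t=4,i=11, bit8=0)
  nb ..###: next=.  (t=1,i=2, bit7=0)
  nb ..##.: next=.  (t=0,i=1, bit6=0)
  nb ..#.#: next=#  (t=1,i=7, bit5=1)
  nb ..#..: next=.  (t=0,i=5, bit4=0)
  nb ...##: next=.  (t=0,i=0, bit3=0)
  nb ...#.: next=.  (t=2,i=2, bit2=0)
  nb ....#: next=#  (t=5,i=2, bit1=1)
  nb .....: next=#  (t=5,i=0, bit0=1)
  bits 11101011011011001101000000100011 = 3949776931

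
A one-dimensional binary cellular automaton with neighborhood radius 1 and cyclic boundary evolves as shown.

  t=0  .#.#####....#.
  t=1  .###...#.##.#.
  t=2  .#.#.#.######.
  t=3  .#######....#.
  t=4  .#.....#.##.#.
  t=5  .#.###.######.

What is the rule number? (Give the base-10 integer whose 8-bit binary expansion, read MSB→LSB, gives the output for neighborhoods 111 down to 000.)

109

  ###|.  b7=0 t=0,i=4
  ##.|#  b6=1 t=0,i=7
  #.#|#  b5=1 t=0,i=2
  #..|.  b4=0 t=0,i=8
  .##|#  b3=1 t=0,i=3
  .#.|#  b2=1 t=0,i=1
  ..#|.  b1=0 t=0,i=0
  ...|#  b0=1 t=0,i=9
  bits 01101101 = 109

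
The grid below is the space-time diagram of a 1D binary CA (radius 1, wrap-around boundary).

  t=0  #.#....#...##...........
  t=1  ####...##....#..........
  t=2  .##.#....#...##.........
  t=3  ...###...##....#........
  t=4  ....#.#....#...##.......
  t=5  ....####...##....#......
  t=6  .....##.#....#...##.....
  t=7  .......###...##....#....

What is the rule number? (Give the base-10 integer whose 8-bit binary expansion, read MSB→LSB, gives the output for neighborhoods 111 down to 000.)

  ### -> #   bit 7 = 1  t=1,i=1
  ##. -> .   bit 6 = 0  t=0,i=12
  #.# -> #   bit 5 = 1  t=0,i=1
  #.. -> #   bit 4 = 1  t=0,i=3
  .## -> .   bit 3 = 0  t=0,i=11
  .#. -> #   bit 2 = 1  t=0,i=0
  ..# -> .   bit 1 = 0  t=0,i=6
  ... -> .   bit 0 = 0  t=0,i=4
  bits 10110100 = 180

180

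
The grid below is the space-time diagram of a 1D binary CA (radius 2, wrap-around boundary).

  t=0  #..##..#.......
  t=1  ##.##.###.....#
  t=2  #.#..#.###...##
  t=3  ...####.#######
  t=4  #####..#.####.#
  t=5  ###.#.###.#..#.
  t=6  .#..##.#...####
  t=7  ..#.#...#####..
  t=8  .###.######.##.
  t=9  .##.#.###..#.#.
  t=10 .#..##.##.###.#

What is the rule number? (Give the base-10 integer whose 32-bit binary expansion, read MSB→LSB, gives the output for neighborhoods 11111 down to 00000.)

2569461756

  ##### -> #   bit 31 = 1  t=3,i=10
  ####. -> .   bit 30 = 0  t=3,i=5
  ###.# -> .   bit 29 = 0  t=1,i=1
  ###.. -> #   bit 28 = 1  t=1,i=8
  ##.## -> #   bit 27 = 1  t=1,i=2
  ##.#. -> .   bit 26 = 0  t=2,i=1
  ##..# -> .   bit 25 = 0  t=0,i=5
  ##... -> #   bit 24 = 1  t=1,i=9
  #.### -> .   bit 23 = 0  t=1,i=6
  #.##. -> .   bit 22 = 0  t=1,i=3
  #.#.# -> #   bit 21 = 1  t=5,i=4
  #.#.. -> .   bit 20 = 0  t=2,i=2
  #..## -> .   bit 19 = 0  t=0,i=2
  #..#. -> #   bit 18 = 1  t=0,i=6
  #...# -> #   bit 17 = 1  t=2,i=11
  #.... -> .   bit 16 = 0  t=0,i=9
  .#### -> #   bit 15 = 1  t=3,i=4
  .###. -> #   bit 14 = 1  t=1,i=0
  .##.# -> .   bit 13 = 0  t=1,i=4
  .##.. -> #   bit 12 = 1  t=0,i=4
  .#.## -> #   bit 11 = 1  t=2,i=6
  .#.#. -> #   bit 10 = 1  t=7,i=3
  .#..# -> #   bit 9 = 1  t=0,i=1
  .#... -> #   bit 8 = 1  t=0,i=8
  ..### -> #   bit 7 = 1  t=1,i=14
  ..##. -> #   bit 6 = 1  t=0,i=3
  ..#.# -> #   bit 5 = 1  t=2,i=5
  ..#.. -> #   bit 4 = 1  t=0,i=0
  ...## -> #   bit 3 = 1  t=1,i=13
  ...#. -> #   bit 2 = 1  t=0,i=14
  ....# -> .   bit 1 = 0  t=0,i=13
  ..... -> .   bit 0 = 0  t=0,i=10
  bits 10011001001001101101111111111100 = 2569461756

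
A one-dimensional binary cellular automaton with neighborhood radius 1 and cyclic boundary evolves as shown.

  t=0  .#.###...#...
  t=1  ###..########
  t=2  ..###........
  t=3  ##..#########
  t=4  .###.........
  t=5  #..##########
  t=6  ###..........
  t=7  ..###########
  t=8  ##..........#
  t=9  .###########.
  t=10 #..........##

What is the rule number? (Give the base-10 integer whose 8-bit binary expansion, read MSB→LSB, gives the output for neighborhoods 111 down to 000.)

119

  ###|.  b7=0 t=0,i=4
  ##.|#  b6=1 t=0,i=5
  #.#|#  b5=1 t=0,i=2
  #..|#  b4=1 t=0,i=6
  .##|.  b3=0 t=0,i=3
  .#.|#  b2=1 t=0,i=1
  ..#|#  b1=1 t=0,i=0
  ...|#  b0=1 t=0,i=7
  bits 01110111 = 119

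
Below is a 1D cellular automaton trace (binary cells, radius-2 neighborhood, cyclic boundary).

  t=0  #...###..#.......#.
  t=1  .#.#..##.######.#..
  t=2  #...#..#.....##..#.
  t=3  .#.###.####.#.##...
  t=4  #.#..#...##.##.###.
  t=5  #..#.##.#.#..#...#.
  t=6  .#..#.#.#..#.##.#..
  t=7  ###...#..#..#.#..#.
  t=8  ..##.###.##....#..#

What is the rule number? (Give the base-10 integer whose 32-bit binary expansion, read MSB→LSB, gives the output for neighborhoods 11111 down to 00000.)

1931557661

  #####|.  b31=0 t=1,i=11
  ####.|#  b30=1 t=1,i=13
  ###.#|#  b29=1 t=1,i=14
  ###..|#  b28=1 t=0,i=6
  ##.##|.  b27=0 t=1,i=8
  ##.#.|.  b26=0 t=1,i=15
  ##..#|#  b25=1 t=0,i=7
  ##...|#  b24=1 t=3,i=16
  #.###|.  b23=0 t=1,i=9
  #.##.|.  b22=0 t=3,i=14
  #.#.#|#  b21=1 t=3,i=12
  #.#..|.  b20=0 t=0,i=0
  #..##|.  b19=0 t=1,i=5
  #..#.|.  b18=0 t=0,i=8
  #...#|.  b17=0 t=0,i=2
  #....|#  b16=1 t=0,i=11
  .####|.  b15=0 t=1,i=10
  .###.|.  b14=0 t=0,i=5
  .##.#|#  b13=1 t=1,i=7
  .##..|#  b12=1 t=2,i=14
  .#.##|#  b11=1 t=3,i=2
  .#.#.|.  b10=0 t=0,i=18
  .#..#|#  b9=1 t=1,i=4
  .#...|#  b8=1 t=0,i=1
  ..###|.  b7=0 t=0,i=4
  ..##.|.  b6=0 t=1,i=6
  ..#.#|.  b5=0 t=0,i=17
  ..#..|#  b4=1 t=0,i=9
  ...##|#  b3=1 t=0,i=3
  ...#.|#  b2=1 t=0,i=16
  ....#|.  b1=0 t=0,i=15
  .....|#  b0=1 t=0,i=12
  bits 01110011001000010011101100011101 = 1931557661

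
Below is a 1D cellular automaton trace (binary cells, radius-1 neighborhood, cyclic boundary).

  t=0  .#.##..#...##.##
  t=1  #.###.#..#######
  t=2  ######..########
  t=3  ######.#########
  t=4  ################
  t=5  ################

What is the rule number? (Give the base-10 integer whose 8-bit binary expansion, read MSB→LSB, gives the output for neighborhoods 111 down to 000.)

235

  ###|#  b7=1 t=1,i=3
  ##.|#  b6=1 t=0,i=4
  #.#|#  b5=1 t=0,i=0
  #..|.  b4=0 t=0,i=5
  .##|#  b3=1 t=0,i=3
  .#.|.  b2=0 t=0,i=1
  ..#|#  b1=1 t=0,i=6
  ...|#  b0=1 t=0,i=9
  bits 11101011 = 235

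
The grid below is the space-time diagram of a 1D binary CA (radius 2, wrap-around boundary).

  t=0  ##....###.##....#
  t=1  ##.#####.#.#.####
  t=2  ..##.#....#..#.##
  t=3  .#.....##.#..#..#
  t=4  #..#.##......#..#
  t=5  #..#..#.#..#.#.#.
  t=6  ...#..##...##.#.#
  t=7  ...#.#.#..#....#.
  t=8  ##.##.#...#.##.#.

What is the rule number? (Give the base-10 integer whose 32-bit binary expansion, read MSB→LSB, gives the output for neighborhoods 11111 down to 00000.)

  nb #####: next=#  (t=1,i=5, bit31=1)
  nb ####.: next=.  (t=1,i=0, bit30=0)
  nb ###.#: next=.  (t=0,i=8, bit29=0)
  nb ###..: next=#  (t=0,i=1, bit28=1)
  nb ##.##: next=#  (t=0,i=9, bit27=1)
  nb ##.#.: next=.  (t=1,i=8, bit26=0)
  nb ##..#: next=.  (t=2,i=0, bit25=0)
  nb ##...: next=.  (t=0,i=2, bit24=0)
  nb #.###: next=#  (t=1,i=3, bit23=1)
  nb #.##.: next=.  (t=0,i=10, bit22=0)
  nb #.#.#: next=.  (t=1,i=9, bit21=0)
  nb #.#..: next=.  (t=2,i=5, bit20=0)
  nb #..##: next=#  (t=2,i=1, bit19=1)
  nb #..#.: next=.  (t=2,i=12, bit18=0)
  nb #...#: next=.  (t=6,i=1, bit17=0)
  nb #....: next=#  (t=0,i=3, bit16=1)
  nb .####: next=.  (t=1,i=4, bit15=0)
  nb .###.: next=#  (t=0,i=0, bit14=1)
  nb .##.#: next=.  (t=2,i=3, bit13=0)
  nb .##..: next=#  (t=0,i=11, bit12=1)
  nb .#.##: next=.  (t=1,i=12, bit11=0)
  nb .#.#.: next=#  (t=1,i=10, bit10=1)
  nb .#..#: next=.  (t=2,i=11, bit9=0)
  nb .#...: next=.  (t=2,i=6, bit8=0)
  nb ..###: next=#  (t=0,i=6, bit7=1)
  nb ..##.: next=.  (t=2,i=2, bit6=0)
  nb ..#.#: next=#  (t=2,i=13, bit5=1)
  nb ..#..: next=#  (t=2,i=10, bit4=1)
  nb ...##: next=#  (t=0,i=5, bit3=1)
  nb ...#.: next=.  (t=2,i=9, bit2=0)
  nb ....#: next=#  (t=0,i=4, bit1=1)
  nb .....: next=.  (t=3,i=4, bit0=0)
  bits 10011000100010010101010010111010 = 2559136954

2559136954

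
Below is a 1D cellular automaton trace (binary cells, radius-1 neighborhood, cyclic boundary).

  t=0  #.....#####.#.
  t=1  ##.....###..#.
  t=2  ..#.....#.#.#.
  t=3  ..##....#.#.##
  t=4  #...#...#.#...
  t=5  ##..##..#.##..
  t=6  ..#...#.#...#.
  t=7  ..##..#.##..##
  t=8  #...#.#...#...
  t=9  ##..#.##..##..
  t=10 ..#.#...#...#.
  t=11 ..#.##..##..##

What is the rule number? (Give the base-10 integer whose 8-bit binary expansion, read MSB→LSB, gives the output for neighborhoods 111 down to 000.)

148

  nb ###: next=#  (t=0,i=7, bit7=1)
  nb ##.: next=.  (t=0,i=10, bit6=0)
  nb #.#: next=.  (t=0,i=11, bit5=0)
  nb #..: next=#  (t=0,i=1, bit4=1)
  nb .##: next=.  (t=0,i=6, bit3=0)
  nb .#.: next=#  (t=0,i=0, bit2=1)
  nb ..#: next=.  (t=0,i=5, bit1=0)
  nb ...: next=.  (t=0,i=2, bit0=0)
  bits 10010100 = 148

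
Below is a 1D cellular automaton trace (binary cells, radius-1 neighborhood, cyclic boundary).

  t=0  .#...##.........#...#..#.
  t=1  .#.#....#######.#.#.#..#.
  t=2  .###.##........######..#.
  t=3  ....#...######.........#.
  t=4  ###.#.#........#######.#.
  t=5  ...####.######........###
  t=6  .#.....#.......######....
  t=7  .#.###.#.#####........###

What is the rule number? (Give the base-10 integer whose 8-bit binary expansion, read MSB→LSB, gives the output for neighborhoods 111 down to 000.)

37

  ### -> .   bit 7 = 0  t=1,i=9
  ##. -> .   bit 6 = 0  t=0,i=6
  #.# -> #   bit 5 = 1  t=1,i=2
  #.. -> .   bit 4 = 0  t=0,i=2
  .## -> .   bit 3 = 0  t=0,i=5
  .#. -> #   bit 2 = 1  t=0,i=1
  ..# -> .   bit 1 = 0  t=0,i=0
  ... -> #   bit 0 = 1  t=0,i=3
  bits 00100101 = 37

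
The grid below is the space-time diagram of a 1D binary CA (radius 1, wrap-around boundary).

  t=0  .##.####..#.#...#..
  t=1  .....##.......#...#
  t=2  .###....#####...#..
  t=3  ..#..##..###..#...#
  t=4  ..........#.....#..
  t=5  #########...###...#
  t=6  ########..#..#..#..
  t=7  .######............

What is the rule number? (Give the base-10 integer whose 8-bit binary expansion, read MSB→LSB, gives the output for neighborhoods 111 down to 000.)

  ### -> #   bit 7 = 1  t=0,i=5
  ##. -> .   bit 6 = 0  t=0,i=2
  #.# -> .   bit 5 = 0  t=0,i=3
  #.. -> .   bit 4 = 0  t=0,i=8
  .## -> .   bit 3 = 0  t=0,i=1
  .#. -> .   bit 2 = 0  t=0,i=10
  ..# -> .   bit 1 = 0  t=0,i=0
  ... -> #   bit 0 = 1  t=0,i=14
  bits 10000001 = 129

129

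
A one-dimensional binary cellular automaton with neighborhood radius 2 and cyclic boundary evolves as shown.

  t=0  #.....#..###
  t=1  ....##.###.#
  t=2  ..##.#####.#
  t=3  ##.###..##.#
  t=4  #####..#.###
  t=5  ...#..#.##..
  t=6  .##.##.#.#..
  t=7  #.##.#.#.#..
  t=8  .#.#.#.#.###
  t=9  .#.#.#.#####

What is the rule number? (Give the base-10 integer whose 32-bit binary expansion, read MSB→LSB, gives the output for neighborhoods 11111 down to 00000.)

1757182606

  ##### -> .   bit 31 = 0  t=2,i=7
  ####. -> #   bit 30 = 1  t=0,i=11
  ###.# -> #   bit 29 = 1  t=1,i=9
  ###.. -> .   bit 28 = 0  t=0,i=0
  ##.## -> #   bit 27 = 1  t=1,i=6
  ##.#. -> .   bit 26 = 0  t=1,i=10
  ##..# -> .   bit 25 = 0  t=3,i=6
  ##... -> .   bit 24 = 0  t=0,i=1
  #.### -> #   bit 23 = 1  t=1,i=7
  #.##. -> .   bit 22 = 0  t=5,i=8
  #.#.# -> #   bit 21 = 1  t=6,i=7
  #.#.. -> #   bit 20 = 1  t=1,i=11
  #..## -> #   bit 19 = 1  t=0,i=8
  #..#. -> #   bit 18 = 1  t=4,i=6
  #...# -> .   bit 17 = 0  t=6,i=11
  #.... -> .   bit 16 = 0  t=0,i=2
  .#### -> .   bit 15 = 0  t=0,i=10
  .###. -> #   bit 14 = 1  t=1,i=8
  .##.# -> #   bit 13 = 1  t=1,i=5
  .##.. -> #   bit 12 = 1  t=5,i=9
  .#.## -> #   bit 11 = 1  t=4,i=8
  .#.#. -> .   bit 10 = 0  t=6,i=8
  .#..# -> #   bit 9 = 1  t=0,i=7
  .#... -> .   bit 8 = 0  t=1,i=0
  ..### -> #   bit 7 = 1  t=0,i=9
  ..##. -> .   bit 6 = 0  t=1,i=4
  ..#.# -> .   bit 5 = 0  t=4,i=7
  ..#.. -> .   bit 4 = 0  t=0,i=6
  ...## -> #   bit 3 = 1  t=1,i=3
  ...#. -> #   bit 2 = 1  t=0,i=5
  ....# -> #   bit 1 = 1  t=0,i=4
  ..... -> .   bit 0 = 0  t=0,i=3
  bits 01101000101111000111101010001110 = 1757182606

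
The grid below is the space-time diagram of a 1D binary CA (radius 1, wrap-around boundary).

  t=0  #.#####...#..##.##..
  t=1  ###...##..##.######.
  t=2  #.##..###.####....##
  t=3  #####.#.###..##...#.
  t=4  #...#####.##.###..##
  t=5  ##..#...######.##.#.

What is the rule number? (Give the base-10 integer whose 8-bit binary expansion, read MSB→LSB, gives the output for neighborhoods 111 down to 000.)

124

  nb ###: next=.  (t=0,i=3, bit7=0)
  nb ##.: next=#  (t=0,i=6, bit6=1)
  nb #.#: next=#  (t=0,i=1, bit5=1)
  nb #..: next=#  (t=0,i=7, bit4=1)
  nb .##: next=#  (t=0,i=2, bit3=1)
  nb .#.: next=#  (t=0,i=0, bit2=1)
  nb ..#: next=.  (t=0,i=9, bit1=0)
  nb ...: next=.  (t=0,i=8, bit0=0)
  bits 01111100 = 124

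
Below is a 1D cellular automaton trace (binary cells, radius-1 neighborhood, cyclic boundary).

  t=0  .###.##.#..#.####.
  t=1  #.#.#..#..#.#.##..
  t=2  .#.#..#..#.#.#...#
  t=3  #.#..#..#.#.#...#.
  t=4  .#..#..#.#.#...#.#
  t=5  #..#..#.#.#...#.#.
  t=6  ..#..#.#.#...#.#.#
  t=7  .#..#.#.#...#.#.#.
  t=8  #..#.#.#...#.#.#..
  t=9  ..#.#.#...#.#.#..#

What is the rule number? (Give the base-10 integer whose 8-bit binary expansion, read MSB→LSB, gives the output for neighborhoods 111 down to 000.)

  ###|#  b7=1 t=0,i=2
  ##.|.  b6=0 t=0,i=3
  #.#|#  b5=1 t=0,i=4
  #..|.  b4=0 t=0,i=9
  .##|.  b3=0 t=0,i=1
  .#.|.  b2=0 t=0,i=8
  ..#|#  b1=1 t=0,i=0
  ...|.  b0=0 t=2,i=15
  bits 10100010 = 162

162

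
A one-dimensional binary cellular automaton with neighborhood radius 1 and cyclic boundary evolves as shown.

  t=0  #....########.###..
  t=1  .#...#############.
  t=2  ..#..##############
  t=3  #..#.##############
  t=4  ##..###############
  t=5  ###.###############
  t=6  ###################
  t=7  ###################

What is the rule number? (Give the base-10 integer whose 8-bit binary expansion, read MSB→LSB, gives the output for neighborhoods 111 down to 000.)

248

  ###|#  b7=1 t=0,i=6
  ##.|#  b6=1 t=0,i=12
  #.#|#  b5=1 t=0,i=13
  #..|#  b4=1 t=0,i=1
  .##|#  b3=1 t=0,i=5
  .#.|.  b2=0 t=0,i=0
  ..#|.  b1=0 t=0,i=4
  ...|.  b0=0 t=0,i=2
  bits 11111000 = 248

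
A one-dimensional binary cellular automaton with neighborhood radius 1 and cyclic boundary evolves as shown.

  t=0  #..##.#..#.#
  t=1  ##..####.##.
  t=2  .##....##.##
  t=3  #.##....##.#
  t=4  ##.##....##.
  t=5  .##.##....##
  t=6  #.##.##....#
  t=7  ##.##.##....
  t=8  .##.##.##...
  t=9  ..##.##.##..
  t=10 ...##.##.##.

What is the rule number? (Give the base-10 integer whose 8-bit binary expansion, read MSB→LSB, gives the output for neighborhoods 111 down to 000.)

  nb ###: next=.  (t=1,i=5, bit7=0)
  nb ##.: next=#  (t=0,i=0, bit6=1)
  nb #.#: next=#  (t=0,i=5, bit5=1)
  nb #..: next=#  (t=0,i=1, bit4=1)
  nb .##: next=.  (t=0,i=3, bit3=0)
  nb .#.: next=#  (t=0,i=6, bit2=1)
  nb ..#: next=.  (t=0,i=2, bit1=0)
  nb ...: next=.  (t=2,i=4, bit0=0)
  bits 01110100 = 116

116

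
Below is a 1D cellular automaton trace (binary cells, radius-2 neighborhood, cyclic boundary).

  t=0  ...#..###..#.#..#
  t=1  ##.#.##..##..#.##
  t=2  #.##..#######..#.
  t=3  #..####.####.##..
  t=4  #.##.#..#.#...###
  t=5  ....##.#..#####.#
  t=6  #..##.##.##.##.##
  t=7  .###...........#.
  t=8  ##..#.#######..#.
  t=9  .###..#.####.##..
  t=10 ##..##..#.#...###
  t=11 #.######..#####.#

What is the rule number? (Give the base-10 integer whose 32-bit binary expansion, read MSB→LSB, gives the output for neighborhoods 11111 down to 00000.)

  [31] ##### => #  t=2,i=8
  [30] ####. => #  t=1,i=0
  [29] ###.# => .  t=1,i=1
  [28] ###.. => .  t=0,i=8
  [27] ##.## => .  t=3,i=7
  [26] ##.#. => #  t=1,i=2
  [25] ##..# => #  t=0,i=9
  [24] ##... => #  t=7,i=4
  [23] #.### => #  t=1,i=15
  [22] #.##. => .  t=1,i=5
  [21] #.#.# => #  t=1,i=3
  [20] #.#.. => #  t=0,i=13
  [19] #..## => #  t=0,i=5
  [18] #..#. => #  t=0,i=10
  [17] #...# => #  t=0,i=1
  [16] #.... => .  t=5,i=1
  [15] .#### => .  t=1,i=16
  [14] .###. => .  t=0,i=7
  [13] .##.# => .  t=4,i=3
  [12] .##.. => #  t=1,i=6
  [11] .#.## => .  t=1,i=4
  [10] .#.#. => .  t=0,i=12
  [9] .#..# => .  t=0,i=4
  [8] .#... => #  t=0,i=0
  [7] ..### => #  t=0,i=6
  [6] ..##. => #  t=1,i=9
  [5] ..#.# => .  t=0,i=11
  [4] ..#.. => #  t=0,i=3
  [3] ...## => #  t=4,i=13
  [2] ...#. => .  t=0,i=2
  [1] ....# => .  t=5,i=2
  [0] ..... => #  t=7,i=6
  bits 11000111101111100001000111011001 = 3351122393

3351122393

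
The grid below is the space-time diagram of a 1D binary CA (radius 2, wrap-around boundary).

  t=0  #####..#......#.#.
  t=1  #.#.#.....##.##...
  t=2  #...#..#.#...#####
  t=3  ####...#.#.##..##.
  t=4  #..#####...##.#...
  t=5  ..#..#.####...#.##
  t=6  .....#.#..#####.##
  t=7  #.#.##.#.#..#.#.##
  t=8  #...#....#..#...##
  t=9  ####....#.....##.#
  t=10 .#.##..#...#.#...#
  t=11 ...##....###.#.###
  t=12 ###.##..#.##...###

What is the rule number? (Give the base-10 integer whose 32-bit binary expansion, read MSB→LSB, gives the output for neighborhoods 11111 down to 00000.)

2983874605

  nb #####: next=#  (t=0,i=2, bit31=1)
  nb ####.: next=.  (t=0,i=3, bit30=0)
  nb ###.#: next=#  (t=6,i=14, bit29=1)
  nb ###..: next=#  (t=0,i=4, bit28=1)
  nb ##.##: next=.  (t=1,i=12, bit27=0)
  nb ##.#.: next=.  (t=4,i=13, bit26=0)
  nb ##..#: next=.  (t=0,i=5, bit25=0)
  nb ##...: next=#  (t=1,i=15, bit24=1)
  nb #.###: next=#  (t=0,i=0, bit23=1)
  nb #.##.: next=#  (t=1,i=13, bit22=1)
  nb #.#.#: next=.  (t=0,i=16, bit21=0)
  nb #.#..: next=#  (t=1,i=4, bit20=1)
  nb #..##: next=#  (t=3,i=14, bit19=1)
  nb #..#.: next=.  (t=0,i=6, bit18=0)
  nb #...#: next=#  (t=1,i=16, bit17=1)
  nb #....: next=.  (t=0,i=9, bit16=0)
  nb .####: next=.  (t=0,i=1, bit15=0)
  nb .###.: next=#  (t=7,i=17, bit14=1)
  nb .##.#: next=.  (t=1,i=11, bit13=0)
  nb .##..: next=#  (t=1,i=14, bit12=1)
  nb .#.##: next=.  (t=0,i=17, bit11=0)
  nb .#.#.: next=.  (t=0,i=15, bit10=0)
  nb .#..#: next=.  (t=2,i=5, bit9=0)
  nb .#...: next=.  (t=0,i=8, bit8=0)
  nb ..###: next=.  (t=2,i=13, bit7=0)
  nb ..##.: next=.  (t=1,i=10, bit6=0)
  nb ..#.#: next=#  (t=0,i=14, bit5=1)
  nb ..#..: next=.  (t=0,i=7, bit4=0)
  nb ...##: next=#  (t=1,i=9, bit3=1)
  nb ...#.: next=#  (t=0,i=13, bit2=1)
  nb ....#: next=.  (t=0,i=12, bit1=0)
  nb .....: next=#  (t=0,i=10, bit0=1)
  bits 10110001110110100101000000101101 = 2983874605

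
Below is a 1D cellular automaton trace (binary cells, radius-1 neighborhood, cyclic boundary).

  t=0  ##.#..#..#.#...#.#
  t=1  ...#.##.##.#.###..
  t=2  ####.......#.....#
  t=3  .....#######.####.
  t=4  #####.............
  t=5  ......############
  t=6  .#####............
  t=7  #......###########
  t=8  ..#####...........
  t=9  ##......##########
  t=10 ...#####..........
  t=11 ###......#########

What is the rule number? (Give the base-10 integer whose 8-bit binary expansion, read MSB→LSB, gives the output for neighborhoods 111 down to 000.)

  ###|.  b7=0 t=0,i=0
  ##.|.  b6=0 t=0,i=1
  #.#|.  b5=0 t=0,i=2
  #..|.  b4=0 t=0,i=4
  .##|.  b3=0 t=0,i=17
  .#.|#  b2=1 t=0,i=3
  ..#|#  b1=1 t=0,i=5
  ...|#  b0=1 t=0,i=13
  bits 00000111 = 7

7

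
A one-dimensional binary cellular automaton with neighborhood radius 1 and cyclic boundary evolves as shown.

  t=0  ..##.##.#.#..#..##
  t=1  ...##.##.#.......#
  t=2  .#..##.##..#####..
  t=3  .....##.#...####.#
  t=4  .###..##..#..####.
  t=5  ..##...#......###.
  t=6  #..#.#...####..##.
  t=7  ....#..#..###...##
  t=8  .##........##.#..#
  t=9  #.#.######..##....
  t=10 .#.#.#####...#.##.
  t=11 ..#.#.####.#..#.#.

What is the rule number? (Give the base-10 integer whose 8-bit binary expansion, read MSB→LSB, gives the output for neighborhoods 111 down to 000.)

225

  ### -> #   bit 7 = 1  t=2,i=12
  ##. -> #   bit 6 = 1  t=0,i=3
  #.# -> #   bit 5 = 1  t=0,i=4
  #.. -> .   bit 4 = 0  t=0,i=0
  .## -> .   bit 3 = 0  t=0,i=2
  .#. -> .   bit 2 = 0  t=0,i=8
  ..# -> .   bit 1 = 0  t=0,i=1
  ... -> #   bit 0 = 1  t=1,i=1
  bits 11100001 = 225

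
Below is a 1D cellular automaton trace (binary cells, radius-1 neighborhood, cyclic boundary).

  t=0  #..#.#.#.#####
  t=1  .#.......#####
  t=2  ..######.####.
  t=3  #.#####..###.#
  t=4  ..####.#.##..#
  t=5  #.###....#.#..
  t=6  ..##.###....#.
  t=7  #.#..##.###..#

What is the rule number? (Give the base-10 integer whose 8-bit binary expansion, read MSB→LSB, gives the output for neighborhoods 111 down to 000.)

153

  [7] ### => #  t=0,i=10
  [6] ##. => .  t=0,i=0
  [5] #.# => .  t=0,i=4
  [4] #.. => #  t=0,i=1
  [3] .## => #  t=0,i=9
  [2] .#. => .  t=0,i=3
  [1] ..# => .  t=0,i=2
  [0] ... => #  t=1,i=3
  bits 10011001 = 153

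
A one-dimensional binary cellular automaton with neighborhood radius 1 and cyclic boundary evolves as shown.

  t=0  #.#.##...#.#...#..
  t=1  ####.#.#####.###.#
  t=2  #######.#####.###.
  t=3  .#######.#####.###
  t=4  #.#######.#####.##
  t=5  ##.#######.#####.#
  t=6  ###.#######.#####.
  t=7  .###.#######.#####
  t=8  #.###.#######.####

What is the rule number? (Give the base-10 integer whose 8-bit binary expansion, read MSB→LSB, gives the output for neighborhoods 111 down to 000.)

  ### -> #   bit 7 = 1  t=1,i=0
  ##. -> #   bit 6 = 1  t=0,i=5
  #.# -> #   bit 5 = 1  t=0,i=1
  #.. -> .   bit 4 = 0  t=0,i=6
  .## -> .   bit 3 = 0  t=0,i=4
  .#. -> #   bit 2 = 1  t=0,i=0
  ..# -> #   bit 1 = 1  t=0,i=8
  ... -> #   bit 0 = 1  t=0,i=7
  bits 11100111 = 231

231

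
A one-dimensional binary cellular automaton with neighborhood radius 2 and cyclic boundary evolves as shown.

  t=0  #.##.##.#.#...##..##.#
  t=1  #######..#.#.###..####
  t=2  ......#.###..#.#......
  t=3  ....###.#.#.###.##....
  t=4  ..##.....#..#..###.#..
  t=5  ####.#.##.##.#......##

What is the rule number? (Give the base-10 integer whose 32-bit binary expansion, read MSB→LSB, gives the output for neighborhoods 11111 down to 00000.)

415577966

  #####|.  b31=0 t=1,i=0
  ####.|.  b30=0 t=1,i=5
  ###.#|.  b29=0 t=3,i=6
  ###..|#  b28=1 t=1,i=6
  ##.##|#  b27=1 t=0,i=1
  ##.#.|.  b26=0 t=0,i=7
  ##..#|.  b25=0 t=0,i=16
  ##...|.  b24=0 t=3,i=18
  #.###|#  b23=1 t=1,i=13
  #.##.|#  b22=1 t=0,i=2
  #.#.#|.  b21=0 t=0,i=8
  #.#..|.  b20=0 t=0,i=10
  #..##|.  b19=0 t=0,i=17
  #..#.|#  b18=1 t=1,i=8
  #...#|.  b17=0 t=0,i=12
  #....|#  b16=1 t=2,i=17
  .####|.  b15=0 t=1,i=19
  .###.|.  b14=0 t=1,i=14
  .##.#|#  b13=1 t=0,i=0
  .##..|#  b12=1 t=0,i=15
  .#.##|.  b11=0 t=1,i=12
  .#.#.|#  b10=1 t=0,i=9
  .#..#|#  b9=1 t=4,i=10
  .#...|#  b8=1 t=0,i=11
  ..###|.  b7=0 t=1,i=18
  ..##.|#  b6=1 t=0,i=14
  ..#.#|#  b5=1 t=1,i=9
  ..#..|.  b4=0 t=4,i=9
  ...##|#  b3=1 t=0,i=13
  ...#.|#  b2=1 t=2,i=5
  ....#|#  b1=1 t=2,i=4
  .....|.  b0=0 t=2,i=0
  bits 00011000110001010011011101101110 = 415577966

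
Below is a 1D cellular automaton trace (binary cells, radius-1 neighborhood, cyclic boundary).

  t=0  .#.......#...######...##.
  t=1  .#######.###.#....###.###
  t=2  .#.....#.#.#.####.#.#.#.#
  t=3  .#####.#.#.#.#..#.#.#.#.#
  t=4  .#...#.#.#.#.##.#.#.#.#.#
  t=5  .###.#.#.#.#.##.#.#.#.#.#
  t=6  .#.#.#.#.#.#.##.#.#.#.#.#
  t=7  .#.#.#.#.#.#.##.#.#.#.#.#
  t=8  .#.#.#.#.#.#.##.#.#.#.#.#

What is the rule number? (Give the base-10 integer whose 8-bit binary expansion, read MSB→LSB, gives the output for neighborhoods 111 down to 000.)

  [7] ### => .  t=0,i=14
  [6] ##. => #  t=0,i=18
  [5] #.# => .  t=1,i=0
  [4] #.. => #  t=0,i=2
  [3] .## => #  t=0,i=13
  [2] .#. => #  t=0,i=1
  [1] ..# => .  t=0,i=0
  [0] ... => #  t=0,i=3
  bits 01011101 = 93

93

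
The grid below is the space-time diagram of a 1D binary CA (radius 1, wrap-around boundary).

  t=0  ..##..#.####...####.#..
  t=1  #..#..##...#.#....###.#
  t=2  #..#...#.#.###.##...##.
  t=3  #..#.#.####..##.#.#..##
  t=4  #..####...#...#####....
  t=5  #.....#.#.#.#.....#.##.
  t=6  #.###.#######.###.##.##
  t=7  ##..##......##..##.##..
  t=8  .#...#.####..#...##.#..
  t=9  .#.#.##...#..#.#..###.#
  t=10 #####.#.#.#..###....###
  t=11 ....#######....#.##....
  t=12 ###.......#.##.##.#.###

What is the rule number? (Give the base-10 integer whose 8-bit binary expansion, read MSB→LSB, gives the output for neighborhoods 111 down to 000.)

101

  [7] ### => .  t=0,i=9
  [6] ##. => #  t=0,i=3
  [5] #.# => #  t=0,i=7
  [4] #.. => .  t=0,i=4
  [3] .## => .  t=0,i=2
  [2] .#. => #  t=0,i=6
  [1] ..# => .  t=0,i=1
  [0] ... => #  t=0,i=0
  bits 01100101 = 101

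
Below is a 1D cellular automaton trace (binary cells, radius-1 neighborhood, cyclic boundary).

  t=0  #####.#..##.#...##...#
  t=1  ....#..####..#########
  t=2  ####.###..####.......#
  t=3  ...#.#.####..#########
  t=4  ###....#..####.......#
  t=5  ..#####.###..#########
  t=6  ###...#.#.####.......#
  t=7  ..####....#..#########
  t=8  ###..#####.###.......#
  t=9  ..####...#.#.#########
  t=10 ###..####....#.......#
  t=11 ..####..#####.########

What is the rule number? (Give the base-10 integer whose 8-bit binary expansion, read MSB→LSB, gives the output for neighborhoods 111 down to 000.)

91

  [7] ### => .  t=0,i=0
  [6] ##. => #  t=0,i=4
  [5] #.# => .  t=0,i=5
  [4] #.. => #  t=0,i=7
  [3] .## => #  t=0,i=9
  [2] .#. => .  t=0,i=6
  [1] ..# => #  t=0,i=8
  [0] ... => #  t=0,i=14
  bits 01011011 = 91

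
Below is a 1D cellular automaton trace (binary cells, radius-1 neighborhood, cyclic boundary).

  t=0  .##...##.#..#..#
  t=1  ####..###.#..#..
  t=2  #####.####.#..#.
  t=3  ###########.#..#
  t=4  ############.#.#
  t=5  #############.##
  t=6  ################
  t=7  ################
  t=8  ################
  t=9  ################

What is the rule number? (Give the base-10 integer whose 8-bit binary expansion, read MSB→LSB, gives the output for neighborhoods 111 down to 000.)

  [7] ### => #  t=1,i=1
  [6] ##. => #  t=0,i=2
  [5] #.# => #  t=0,i=0
  [4] #.. => #  t=0,i=3
  [3] .## => #  t=0,i=1
  [2] .#. => .  t=0,i=9
  [1] ..# => .  t=0,i=5
  [0] ... => .  t=0,i=4
  bits 11111000 = 248

248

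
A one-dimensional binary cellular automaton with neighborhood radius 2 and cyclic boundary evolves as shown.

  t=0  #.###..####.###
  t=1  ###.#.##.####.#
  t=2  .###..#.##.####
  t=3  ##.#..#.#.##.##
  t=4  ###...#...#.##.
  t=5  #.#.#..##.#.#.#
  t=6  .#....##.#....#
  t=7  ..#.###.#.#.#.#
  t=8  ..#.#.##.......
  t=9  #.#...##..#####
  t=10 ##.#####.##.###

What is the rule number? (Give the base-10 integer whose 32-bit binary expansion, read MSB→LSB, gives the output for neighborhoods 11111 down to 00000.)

  [31] ##### => #  t=9,i=12
  [30] ####. => #  t=0,i=9
  [29] ###.# => #  t=0,i=0
  [28] ###.. => #  t=0,i=4
  [27] ##.## => #  t=0,i=1
  [26] ##.#. => #  t=1,i=3
  [25] ##..# => .  t=0,i=5
  [24] ##... => .  t=4,i=3
  [23] #.### => #  t=0,i=2
  [22] #.##. => #  t=1,i=6
  [21] #.#.# => .  t=1,i=4
  [20] #.#.. => .  t=3,i=3
  [19] #..## => #  t=0,i=6
  [18] #..#. => .  t=2,i=5
  [17] #...# => #  t=4,i=4
  [16] #.... => .  t=6,i=3
  [15] .#### => .  t=0,i=8
  [14] .###. => .  t=0,i=3
  [13] .##.# => .  t=1,i=7
  [12] .##.. => #  t=8,i=7
  [11] .#.## => .  t=1,i=5
  [10] .#.#. => .  t=3,i=7
  [9] .#..# => .  t=3,i=4
  [8] .#... => #  t=4,i=7
  [7] ..### => #  t=0,i=7
  [6] ..##. => #  t=5,i=7
  [5] ..#.# => #  t=2,i=6
  [4] ..#.. => .  t=4,i=6
  [3] ...## => #  t=6,i=5
  [2] ...#. => .  t=4,i=5
  [1] ....# => #  t=6,i=4
  [0] ..... => #  t=8,i=10
  bits 11111100110010100001000111101011 = 4241101291

4241101291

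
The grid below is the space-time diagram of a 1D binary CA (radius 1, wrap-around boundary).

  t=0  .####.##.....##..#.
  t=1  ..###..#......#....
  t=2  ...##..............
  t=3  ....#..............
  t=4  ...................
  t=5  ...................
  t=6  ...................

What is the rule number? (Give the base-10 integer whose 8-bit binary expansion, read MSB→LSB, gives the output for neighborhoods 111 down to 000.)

  ### -> #   bit 7 = 1  t=0,i=2
  ##. -> #   bit 6 = 1  t=0,i=4
  #.# -> .   bit 5 = 0  t=0,i=5
  #.. -> .   bit 4 = 0  t=0,i=8
  .## -> .   bit 3 = 0  t=0,i=1
  .#. -> .   bit 2 = 0  t=0,i=17
  ..# -> .   bit 1 = 0  t=0,i=0
  ... -> .   bit 0 = 0  t=0,i=9
  bits 11000000 = 192

192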